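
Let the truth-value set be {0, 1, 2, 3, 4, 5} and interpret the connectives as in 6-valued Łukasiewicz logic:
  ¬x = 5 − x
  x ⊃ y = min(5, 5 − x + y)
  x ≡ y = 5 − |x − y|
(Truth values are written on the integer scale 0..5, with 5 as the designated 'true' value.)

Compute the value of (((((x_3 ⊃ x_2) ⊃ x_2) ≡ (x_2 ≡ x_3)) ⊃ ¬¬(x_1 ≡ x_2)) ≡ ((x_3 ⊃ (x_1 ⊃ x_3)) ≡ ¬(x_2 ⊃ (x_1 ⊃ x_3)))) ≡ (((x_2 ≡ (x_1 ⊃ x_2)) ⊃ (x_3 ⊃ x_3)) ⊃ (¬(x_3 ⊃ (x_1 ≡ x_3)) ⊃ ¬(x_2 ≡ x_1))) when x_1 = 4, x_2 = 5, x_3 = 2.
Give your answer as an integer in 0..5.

2

x_3 ⊃ x_2 = 2 ⊃ 5 = 5
(x_3 ⊃ x_2) ⊃ x_2 = 5 ⊃ 5 = 5
x_2 ≡ x_3 = 5 ≡ 2 = 2
((x_3 ⊃ x_2) ⊃ x_2) ≡ (x_2 ≡ x_3) = 5 ≡ 2 = 2
x_1 ≡ x_2 = 4 ≡ 5 = 4
¬(x_1 ≡ x_2) = ¬4 = 1
¬¬(x_1 ≡ x_2) = ¬1 = 4
(((x_3 ⊃ x_2) ⊃ x_2) ≡ (x_2 ≡ x_3)) ⊃ ¬¬(x_1 ≡ x_2) = 2 ⊃ 4 = 5
x_1 ⊃ x_3 = 4 ⊃ 2 = 3
x_3 ⊃ (x_1 ⊃ x_3) = 2 ⊃ 3 = 5
x_1 ⊃ x_3 = 4 ⊃ 2 = 3
x_2 ⊃ (x_1 ⊃ x_3) = 5 ⊃ 3 = 3
¬(x_2 ⊃ (x_1 ⊃ x_3)) = ¬3 = 2
(x_3 ⊃ (x_1 ⊃ x_3)) ≡ ¬(x_2 ⊃ (x_1 ⊃ x_3)) = 5 ≡ 2 = 2
((((x_3 ⊃ x_2) ⊃ x_2) ≡ (x_2 ≡ x_3)) ⊃ ¬¬(x_1 ≡ x_2)) ≡ ((x_3 ⊃ (x_1 ⊃ x_3)) ≡ ¬(x_2 ⊃ (x_1 ⊃ x_3))) = 5 ≡ 2 = 2
x_1 ⊃ x_2 = 4 ⊃ 5 = 5
x_2 ≡ (x_1 ⊃ x_2) = 5 ≡ 5 = 5
x_3 ⊃ x_3 = 2 ⊃ 2 = 5
(x_2 ≡ (x_1 ⊃ x_2)) ⊃ (x_3 ⊃ x_3) = 5 ⊃ 5 = 5
x_1 ≡ x_3 = 4 ≡ 2 = 3
x_3 ⊃ (x_1 ≡ x_3) = 2 ⊃ 3 = 5
¬(x_3 ⊃ (x_1 ≡ x_3)) = ¬5 = 0
x_2 ≡ x_1 = 5 ≡ 4 = 4
¬(x_2 ≡ x_1) = ¬4 = 1
¬(x_3 ⊃ (x_1 ≡ x_3)) ⊃ ¬(x_2 ≡ x_1) = 0 ⊃ 1 = 5
((x_2 ≡ (x_1 ⊃ x_2)) ⊃ (x_3 ⊃ x_3)) ⊃ (¬(x_3 ⊃ (x_1 ≡ x_3)) ⊃ ¬(x_2 ≡ x_1)) = 5 ⊃ 5 = 5
(((((x_3 ⊃ x_2) ⊃ x_2) ≡ (x_2 ≡ x_3)) ⊃ ¬¬(x_1 ≡ x_2)) ≡ ((x_3 ⊃ (x_1 ⊃ x_3)) ≡ ¬(x_2 ⊃ (x_1 ⊃ x_3)))) ≡ (((x_2 ≡ (x_1 ⊃ x_2)) ⊃ (x_3 ⊃ x_3)) ⊃ (¬(x_3 ⊃ (x_1 ≡ x_3)) ⊃ ¬(x_2 ≡ x_1))) = 2 ≡ 5 = 2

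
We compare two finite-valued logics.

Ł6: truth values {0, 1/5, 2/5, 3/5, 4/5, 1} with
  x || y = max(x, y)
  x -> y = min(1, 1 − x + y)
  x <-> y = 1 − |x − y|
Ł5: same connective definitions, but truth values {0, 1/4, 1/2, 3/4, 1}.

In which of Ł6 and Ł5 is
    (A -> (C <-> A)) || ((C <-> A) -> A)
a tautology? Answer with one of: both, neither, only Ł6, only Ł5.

both

In Ł6: every assignment gives 1 — tautology.
In Ł5: every assignment gives 1 — tautology.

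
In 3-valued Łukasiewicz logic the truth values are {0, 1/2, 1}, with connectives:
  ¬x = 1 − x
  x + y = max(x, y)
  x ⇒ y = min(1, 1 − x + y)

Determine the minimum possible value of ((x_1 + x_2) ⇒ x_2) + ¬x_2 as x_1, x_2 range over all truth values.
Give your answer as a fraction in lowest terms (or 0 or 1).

1/2

Take x_1 = 1, x_2 = 1/2:
x_1 + x_2 = 1 + 1/2 = 1
(x_1 + x_2) ⇒ x_2 = 1 ⇒ 1/2 = 1/2
¬x_2 = ¬1/2 = 1/2
((x_1 + x_2) ⇒ x_2) + ¬x_2 = 1/2 + 1/2 = 1/2
No assignment yields a value below 1/2, so this is the minimum.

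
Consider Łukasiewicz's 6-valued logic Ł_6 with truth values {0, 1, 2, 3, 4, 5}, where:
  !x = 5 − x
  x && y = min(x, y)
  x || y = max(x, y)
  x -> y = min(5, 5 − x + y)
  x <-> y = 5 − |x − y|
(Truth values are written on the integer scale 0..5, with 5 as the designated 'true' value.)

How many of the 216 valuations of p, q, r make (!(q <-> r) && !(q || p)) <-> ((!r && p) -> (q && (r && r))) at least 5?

value 5: 17 assignments (counts)
value 4: 21 assignments
value 3: 34 assignments
value 2: 37 assignments
value 1: 55 assignments
value 0: 52 assignments
So 17 of the 216 assignments meet the threshold.

17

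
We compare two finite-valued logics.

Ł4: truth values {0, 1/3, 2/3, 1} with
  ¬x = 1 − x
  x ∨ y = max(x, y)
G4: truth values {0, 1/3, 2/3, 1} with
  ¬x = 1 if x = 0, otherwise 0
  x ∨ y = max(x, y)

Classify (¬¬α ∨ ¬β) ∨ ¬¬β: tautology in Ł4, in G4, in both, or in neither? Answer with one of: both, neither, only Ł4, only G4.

only G4

In Ł4: at α = 0, β = 1/3 the value is 2/3 — not a tautology.
In G4: every assignment gives 1 — tautology.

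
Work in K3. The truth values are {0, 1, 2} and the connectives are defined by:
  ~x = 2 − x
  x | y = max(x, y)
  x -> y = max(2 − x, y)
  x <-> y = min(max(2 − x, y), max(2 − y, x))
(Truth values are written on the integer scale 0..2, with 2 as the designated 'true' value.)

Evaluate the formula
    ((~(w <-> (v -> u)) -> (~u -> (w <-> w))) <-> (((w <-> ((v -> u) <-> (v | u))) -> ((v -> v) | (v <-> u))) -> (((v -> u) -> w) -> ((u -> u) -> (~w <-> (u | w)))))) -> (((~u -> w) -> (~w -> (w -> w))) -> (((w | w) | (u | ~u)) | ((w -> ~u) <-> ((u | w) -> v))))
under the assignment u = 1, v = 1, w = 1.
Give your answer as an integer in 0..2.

v -> u = 1 -> 1 = 1
w <-> (v -> u) = 1 <-> 1 = 1
~(w <-> (v -> u)) = ~1 = 1
~u = ~1 = 1
w <-> w = 1 <-> 1 = 1
~u -> (w <-> w) = 1 -> 1 = 1
~(w <-> (v -> u)) -> (~u -> (w <-> w)) = 1 -> 1 = 1
v -> u = 1 -> 1 = 1
v | u = 1 | 1 = 1
(v -> u) <-> (v | u) = 1 <-> 1 = 1
w <-> ((v -> u) <-> (v | u)) = 1 <-> 1 = 1
v -> v = 1 -> 1 = 1
v <-> u = 1 <-> 1 = 1
(v -> v) | (v <-> u) = 1 | 1 = 1
(w <-> ((v -> u) <-> (v | u))) -> ((v -> v) | (v <-> u)) = 1 -> 1 = 1
v -> u = 1 -> 1 = 1
(v -> u) -> w = 1 -> 1 = 1
u -> u = 1 -> 1 = 1
~w = ~1 = 1
u | w = 1 | 1 = 1
~w <-> (u | w) = 1 <-> 1 = 1
(u -> u) -> (~w <-> (u | w)) = 1 -> 1 = 1
((v -> u) -> w) -> ((u -> u) -> (~w <-> (u | w))) = 1 -> 1 = 1
((w <-> ((v -> u) <-> (v | u))) -> ((v -> v) | (v <-> u))) -> (((v -> u) -> w) -> ((u -> u) -> (~w <-> (u | w)))) = 1 -> 1 = 1
(~(w <-> (v -> u)) -> (~u -> (w <-> w))) <-> (((w <-> ((v -> u) <-> (v | u))) -> ((v -> v) | (v <-> u))) -> (((v -> u) -> w) -> ((u -> u) -> (~w <-> (u | w))))) = 1 <-> 1 = 1
~u = ~1 = 1
~u -> w = 1 -> 1 = 1
~w = ~1 = 1
w -> w = 1 -> 1 = 1
~w -> (w -> w) = 1 -> 1 = 1
(~u -> w) -> (~w -> (w -> w)) = 1 -> 1 = 1
w | w = 1 | 1 = 1
~u = ~1 = 1
u | ~u = 1 | 1 = 1
(w | w) | (u | ~u) = 1 | 1 = 1
~u = ~1 = 1
w -> ~u = 1 -> 1 = 1
u | w = 1 | 1 = 1
(u | w) -> v = 1 -> 1 = 1
(w -> ~u) <-> ((u | w) -> v) = 1 <-> 1 = 1
((w | w) | (u | ~u)) | ((w -> ~u) <-> ((u | w) -> v)) = 1 | 1 = 1
((~u -> w) -> (~w -> (w -> w))) -> (((w | w) | (u | ~u)) | ((w -> ~u) <-> ((u | w) -> v))) = 1 -> 1 = 1
((~(w <-> (v -> u)) -> (~u -> (w <-> w))) <-> (((w <-> ((v -> u) <-> (v | u))) -> ((v -> v) | (v <-> u))) -> (((v -> u) -> w) -> ((u -> u) -> (~w <-> (u | w)))))) -> (((~u -> w) -> (~w -> (w -> w))) -> (((w | w) | (u | ~u)) | ((w -> ~u) <-> ((u | w) -> v)))) = 1 -> 1 = 1

1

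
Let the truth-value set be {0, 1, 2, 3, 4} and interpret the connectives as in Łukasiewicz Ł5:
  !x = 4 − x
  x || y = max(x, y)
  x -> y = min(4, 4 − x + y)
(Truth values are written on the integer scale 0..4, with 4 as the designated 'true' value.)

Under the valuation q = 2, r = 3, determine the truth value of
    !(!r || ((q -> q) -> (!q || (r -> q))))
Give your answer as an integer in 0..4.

!r = !3 = 1
q -> q = 2 -> 2 = 4
!q = !2 = 2
r -> q = 3 -> 2 = 3
!q || (r -> q) = 2 || 3 = 3
(q -> q) -> (!q || (r -> q)) = 4 -> 3 = 3
!r || ((q -> q) -> (!q || (r -> q))) = 1 || 3 = 3
!(!r || ((q -> q) -> (!q || (r -> q)))) = !3 = 1

1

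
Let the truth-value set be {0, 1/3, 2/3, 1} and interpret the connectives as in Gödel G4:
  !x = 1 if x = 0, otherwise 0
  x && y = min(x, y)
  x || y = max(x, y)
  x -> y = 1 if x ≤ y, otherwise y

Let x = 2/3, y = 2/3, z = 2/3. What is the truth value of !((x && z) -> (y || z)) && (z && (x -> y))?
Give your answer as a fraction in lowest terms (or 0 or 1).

x && z = 2/3 && 2/3 = 2/3
y || z = 2/3 || 2/3 = 2/3
(x && z) -> (y || z) = 2/3 -> 2/3 = 1
!((x && z) -> (y || z)) = !1 = 0
x -> y = 2/3 -> 2/3 = 1
z && (x -> y) = 2/3 && 1 = 2/3
!((x && z) -> (y || z)) && (z && (x -> y)) = 0 && 2/3 = 0

0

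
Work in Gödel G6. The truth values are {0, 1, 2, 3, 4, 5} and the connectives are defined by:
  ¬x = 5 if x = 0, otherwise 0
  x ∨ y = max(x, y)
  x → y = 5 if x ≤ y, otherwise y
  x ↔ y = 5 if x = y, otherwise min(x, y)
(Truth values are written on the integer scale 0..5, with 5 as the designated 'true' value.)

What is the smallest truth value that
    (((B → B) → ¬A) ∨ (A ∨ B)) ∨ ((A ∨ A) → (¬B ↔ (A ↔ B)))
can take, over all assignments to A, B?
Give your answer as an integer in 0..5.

Take A = 1, B = 0:
B → B = 0 → 0 = 5
¬A = ¬1 = 0
(B → B) → ¬A = 5 → 0 = 0
A ∨ B = 1 ∨ 0 = 1
((B → B) → ¬A) ∨ (A ∨ B) = 0 ∨ 1 = 1
A ∨ A = 1 ∨ 1 = 1
¬B = ¬0 = 5
A ↔ B = 1 ↔ 0 = 0
¬B ↔ (A ↔ B) = 5 ↔ 0 = 0
(A ∨ A) → (¬B ↔ (A ↔ B)) = 1 → 0 = 0
(((B → B) → ¬A) ∨ (A ∨ B)) ∨ ((A ∨ A) → (¬B ↔ (A ↔ B))) = 1 ∨ 0 = 1
No assignment yields a value below 1, so this is the minimum.

1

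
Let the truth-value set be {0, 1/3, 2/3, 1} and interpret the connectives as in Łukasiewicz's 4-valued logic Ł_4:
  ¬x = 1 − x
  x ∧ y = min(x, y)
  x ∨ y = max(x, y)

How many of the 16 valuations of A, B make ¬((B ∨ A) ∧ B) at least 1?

4

A = 0, B = 0 ↦ 1  ≥
A = 0, B = 1/3 ↦ 2/3  <
A = 0, B = 2/3 ↦ 1/3  <
A = 0, B = 1 ↦ 0  <
A = 1/3, B = 0 ↦ 1  ≥
A = 1/3, B = 1/3 ↦ 2/3  <
A = 1/3, B = 2/3 ↦ 1/3  <
A = 1/3, B = 1 ↦ 0  <
A = 2/3, B = 0 ↦ 1  ≥
A = 2/3, B = 1/3 ↦ 2/3  <
A = 2/3, B = 2/3 ↦ 1/3  <
A = 2/3, B = 1 ↦ 0  <
A = 1, B = 0 ↦ 1  ≥
A = 1, B = 1/3 ↦ 2/3  <
A = 1, B = 2/3 ↦ 1/3  <
A = 1, B = 1 ↦ 0  <
So 4 of the 16 assignments meet the threshold.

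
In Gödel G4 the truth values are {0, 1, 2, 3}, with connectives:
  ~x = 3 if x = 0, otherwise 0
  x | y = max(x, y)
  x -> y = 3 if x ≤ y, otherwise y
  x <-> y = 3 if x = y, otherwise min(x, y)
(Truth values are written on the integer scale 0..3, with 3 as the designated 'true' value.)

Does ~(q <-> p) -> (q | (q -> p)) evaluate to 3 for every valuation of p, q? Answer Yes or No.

Counterexample: take p = 0, q = 1.
q <-> p = 1 <-> 0 = 0
~(q <-> p) = ~0 = 3
q -> p = 1 -> 0 = 0
q | (q -> p) = 1 | 0 = 1
~(q <-> p) -> (q | (q -> p)) = 3 -> 1 = 1
This gives 1 ≠ 3.

No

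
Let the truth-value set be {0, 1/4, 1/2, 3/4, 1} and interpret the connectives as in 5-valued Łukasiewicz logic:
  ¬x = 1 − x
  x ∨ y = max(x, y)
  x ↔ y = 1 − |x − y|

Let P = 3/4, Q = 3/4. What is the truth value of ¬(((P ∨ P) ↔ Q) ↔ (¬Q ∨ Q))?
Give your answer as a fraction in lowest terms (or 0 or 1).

1/4

P ∨ P = 3/4 ∨ 3/4 = 3/4
(P ∨ P) ↔ Q = 3/4 ↔ 3/4 = 1
¬Q = ¬3/4 = 1/4
¬Q ∨ Q = 1/4 ∨ 3/4 = 3/4
((P ∨ P) ↔ Q) ↔ (¬Q ∨ Q) = 1 ↔ 3/4 = 3/4
¬(((P ∨ P) ↔ Q) ↔ (¬Q ∨ Q)) = ¬3/4 = 1/4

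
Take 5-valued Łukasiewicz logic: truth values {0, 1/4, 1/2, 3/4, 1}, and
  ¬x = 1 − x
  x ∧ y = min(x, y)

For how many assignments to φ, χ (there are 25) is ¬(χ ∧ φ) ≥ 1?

9

value 1: 9 assignments (counts)
value 3/4: 7 assignments
value 1/2: 5 assignments
value 1/4: 3 assignments
value 0: 1 assignment
So 9 of the 25 assignments meet the threshold.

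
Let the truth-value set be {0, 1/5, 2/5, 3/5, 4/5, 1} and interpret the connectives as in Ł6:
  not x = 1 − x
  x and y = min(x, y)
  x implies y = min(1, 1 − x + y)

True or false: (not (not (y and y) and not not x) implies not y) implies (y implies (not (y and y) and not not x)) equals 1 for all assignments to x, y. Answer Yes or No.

Yes

At x = 0, y = 2/5, for instance:
y and y = 2/5 and 2/5 = 2/5
not (y and y) = not 2/5 = 3/5
not x = not 0 = 1
not not x = not 1 = 0
not (y and y) and not not x = 3/5 and 0 = 0
not (not (y and y) and not not x) = not 0 = 1
not y = not 2/5 = 3/5
not (not (y and y) and not not x) implies not y = 1 implies 3/5 = 3/5
y implies (not (y and y) and not not x) = 2/5 implies 0 = 3/5
(not (not (y and y) and not not x) implies not y) implies (y implies (not (y and y) and not not x)) = 3/5 implies 3/5 = 1
and checking the remaining 35 assignments likewise gives ≥ 1 in every case.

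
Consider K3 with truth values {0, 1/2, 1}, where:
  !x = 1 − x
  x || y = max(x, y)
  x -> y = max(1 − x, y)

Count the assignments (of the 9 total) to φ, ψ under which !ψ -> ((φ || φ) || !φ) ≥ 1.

φ = 0, ψ = 0 ↦ 1  ≥
φ = 0, ψ = 1/2 ↦ 1  ≥
φ = 0, ψ = 1 ↦ 1  ≥
φ = 1/2, ψ = 0 ↦ 1/2  <
φ = 1/2, ψ = 1/2 ↦ 1/2  <
φ = 1/2, ψ = 1 ↦ 1  ≥
φ = 1, ψ = 0 ↦ 1  ≥
φ = 1, ψ = 1/2 ↦ 1  ≥
φ = 1, ψ = 1 ↦ 1  ≥
So 7 of the 9 assignments meet the threshold.

7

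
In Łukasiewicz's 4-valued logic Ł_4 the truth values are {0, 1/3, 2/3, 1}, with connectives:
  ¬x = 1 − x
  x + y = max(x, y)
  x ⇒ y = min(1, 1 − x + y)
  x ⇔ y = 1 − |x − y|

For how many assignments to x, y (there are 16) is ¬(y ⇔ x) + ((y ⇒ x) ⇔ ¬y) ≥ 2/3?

12

x = 0, y = 0 ↦ 1  ≥
x = 0, y = 1/3 ↦ 1  ≥
x = 0, y = 2/3 ↦ 1  ≥
x = 0, y = 1 ↦ 1  ≥
x = 1/3, y = 0 ↦ 1  ≥
x = 1/3, y = 1/3 ↦ 2/3  ≥
x = 1/3, y = 2/3 ↦ 2/3  ≥
x = 1/3, y = 1 ↦ 2/3  ≥
x = 2/3, y = 0 ↦ 1  ≥
x = 2/3, y = 1/3 ↦ 2/3  ≥
x = 2/3, y = 2/3 ↦ 1/3  <
x = 2/3, y = 1 ↦ 1/3  <
x = 1, y = 0 ↦ 1  ≥
x = 1, y = 1/3 ↦ 2/3  ≥
x = 1, y = 2/3 ↦ 1/3  <
x = 1, y = 1 ↦ 0  <
So 12 of the 16 assignments meet the threshold.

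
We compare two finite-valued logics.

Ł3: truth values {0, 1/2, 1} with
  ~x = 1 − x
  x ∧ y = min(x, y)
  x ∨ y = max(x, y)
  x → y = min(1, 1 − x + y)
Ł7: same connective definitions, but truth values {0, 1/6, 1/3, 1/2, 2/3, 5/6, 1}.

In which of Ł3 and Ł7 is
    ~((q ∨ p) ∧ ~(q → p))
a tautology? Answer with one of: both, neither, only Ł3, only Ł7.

In Ł3: at p = 0, q = 1/2 the value is 1/2 — not a tautology.
In Ł7: at p = 0, q = 1/6 the value is 5/6 — not a tautology.

neither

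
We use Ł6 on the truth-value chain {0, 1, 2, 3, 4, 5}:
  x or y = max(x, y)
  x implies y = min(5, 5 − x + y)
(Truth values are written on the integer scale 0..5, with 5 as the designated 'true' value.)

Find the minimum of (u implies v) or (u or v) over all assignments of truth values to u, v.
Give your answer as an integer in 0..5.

3

Take u = 2, v = 0:
u implies v = 2 implies 0 = 3
u or v = 2 or 0 = 2
(u implies v) or (u or v) = 3 or 2 = 3
No assignment yields a value below 3, so this is the minimum.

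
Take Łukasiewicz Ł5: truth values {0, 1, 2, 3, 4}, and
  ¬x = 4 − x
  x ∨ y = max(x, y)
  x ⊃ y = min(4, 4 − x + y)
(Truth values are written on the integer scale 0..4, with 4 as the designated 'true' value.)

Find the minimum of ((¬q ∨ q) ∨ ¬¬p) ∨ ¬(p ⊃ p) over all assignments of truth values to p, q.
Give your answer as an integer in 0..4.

2

Take p = 0, q = 2:
¬q = ¬2 = 2
¬q ∨ q = 2 ∨ 2 = 2
¬p = ¬0 = 4
¬¬p = ¬4 = 0
(¬q ∨ q) ∨ ¬¬p = 2 ∨ 0 = 2
p ⊃ p = 0 ⊃ 0 = 4
¬(p ⊃ p) = ¬4 = 0
((¬q ∨ q) ∨ ¬¬p) ∨ ¬(p ⊃ p) = 2 ∨ 0 = 2
No assignment yields a value below 2, so this is the minimum.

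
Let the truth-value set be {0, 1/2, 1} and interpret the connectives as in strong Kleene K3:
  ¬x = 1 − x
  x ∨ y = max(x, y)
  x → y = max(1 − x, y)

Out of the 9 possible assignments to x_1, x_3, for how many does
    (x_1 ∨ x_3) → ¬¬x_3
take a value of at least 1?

4

x_1 = 0, x_3 = 0 ↦ 1  ≥
x_1 = 0, x_3 = 1/2 ↦ 1/2  <
x_1 = 0, x_3 = 1 ↦ 1  ≥
x_1 = 1/2, x_3 = 0 ↦ 1/2  <
x_1 = 1/2, x_3 = 1/2 ↦ 1/2  <
x_1 = 1/2, x_3 = 1 ↦ 1  ≥
x_1 = 1, x_3 = 0 ↦ 0  <
x_1 = 1, x_3 = 1/2 ↦ 1/2  <
x_1 = 1, x_3 = 1 ↦ 1  ≥
So 4 of the 9 assignments meet the threshold.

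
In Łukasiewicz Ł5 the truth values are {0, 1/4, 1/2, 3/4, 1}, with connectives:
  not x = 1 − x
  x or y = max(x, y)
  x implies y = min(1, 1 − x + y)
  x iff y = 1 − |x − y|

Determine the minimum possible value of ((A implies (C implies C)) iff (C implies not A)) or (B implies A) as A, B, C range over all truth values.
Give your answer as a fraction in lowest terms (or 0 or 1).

Take A = 1/2, B = 1, C = 1:
C implies C = 1 implies 1 = 1
A implies (C implies C) = 1/2 implies 1 = 1
not A = not 1/2 = 1/2
C implies not A = 1 implies 1/2 = 1/2
(A implies (C implies C)) iff (C implies not A) = 1 iff 1/2 = 1/2
B implies A = 1 implies 1/2 = 1/2
((A implies (C implies C)) iff (C implies not A)) or (B implies A) = 1/2 or 1/2 = 1/2
No assignment yields a value below 1/2, so this is the minimum.

1/2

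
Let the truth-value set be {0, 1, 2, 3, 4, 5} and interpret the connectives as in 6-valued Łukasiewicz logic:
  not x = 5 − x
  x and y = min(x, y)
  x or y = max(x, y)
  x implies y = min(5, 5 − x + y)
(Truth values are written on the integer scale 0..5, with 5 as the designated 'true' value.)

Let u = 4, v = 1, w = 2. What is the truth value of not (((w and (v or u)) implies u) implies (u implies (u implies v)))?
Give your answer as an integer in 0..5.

2

v or u = 1 or 4 = 4
w and (v or u) = 2 and 4 = 2
(w and (v or u)) implies u = 2 implies 4 = 5
u implies v = 4 implies 1 = 2
u implies (u implies v) = 4 implies 2 = 3
((w and (v or u)) implies u) implies (u implies (u implies v)) = 5 implies 3 = 3
not (((w and (v or u)) implies u) implies (u implies (u implies v))) = not 3 = 2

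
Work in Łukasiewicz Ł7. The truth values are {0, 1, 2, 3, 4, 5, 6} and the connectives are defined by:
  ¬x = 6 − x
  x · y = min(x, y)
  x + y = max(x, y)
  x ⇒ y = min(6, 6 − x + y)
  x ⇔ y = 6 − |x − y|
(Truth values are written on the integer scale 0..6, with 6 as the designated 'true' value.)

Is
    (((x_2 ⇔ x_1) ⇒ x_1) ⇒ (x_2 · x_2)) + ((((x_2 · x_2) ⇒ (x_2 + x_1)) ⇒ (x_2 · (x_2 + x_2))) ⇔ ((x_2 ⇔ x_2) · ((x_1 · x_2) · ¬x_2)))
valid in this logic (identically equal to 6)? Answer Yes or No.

Counterexample: take x_1 = 5, x_2 = 4.
x_2 ⇔ x_1 = 4 ⇔ 5 = 5
(x_2 ⇔ x_1) ⇒ x_1 = 5 ⇒ 5 = 6
x_2 · x_2 = 4 · 4 = 4
((x_2 ⇔ x_1) ⇒ x_1) ⇒ (x_2 · x_2) = 6 ⇒ 4 = 4
x_2 · x_2 = 4 · 4 = 4
x_2 + x_1 = 4 + 5 = 5
(x_2 · x_2) ⇒ (x_2 + x_1) = 4 ⇒ 5 = 6
x_2 + x_2 = 4 + 4 = 4
x_2 · (x_2 + x_2) = 4 · 4 = 4
((x_2 · x_2) ⇒ (x_2 + x_1)) ⇒ (x_2 · (x_2 + x_2)) = 6 ⇒ 4 = 4
x_2 ⇔ x_2 = 4 ⇔ 4 = 6
x_1 · x_2 = 5 · 4 = 4
¬x_2 = ¬4 = 2
(x_1 · x_2) · ¬x_2 = 4 · 2 = 2
(x_2 ⇔ x_2) · ((x_1 · x_2) · ¬x_2) = 6 · 2 = 2
(((x_2 · x_2) ⇒ (x_2 + x_1)) ⇒ (x_2 · (x_2 + x_2))) ⇔ ((x_2 ⇔ x_2) · ((x_1 · x_2) · ¬x_2)) = 4 ⇔ 2 = 4
(((x_2 ⇔ x_1) ⇒ x_1) ⇒ (x_2 · x_2)) + ((((x_2 · x_2) ⇒ (x_2 + x_1)) ⇒ (x_2 · (x_2 + x_2))) ⇔ ((x_2 ⇔ x_2) · ((x_1 · x_2) · ¬x_2))) = 4 + 4 = 4
This gives 4 ≠ 6.

No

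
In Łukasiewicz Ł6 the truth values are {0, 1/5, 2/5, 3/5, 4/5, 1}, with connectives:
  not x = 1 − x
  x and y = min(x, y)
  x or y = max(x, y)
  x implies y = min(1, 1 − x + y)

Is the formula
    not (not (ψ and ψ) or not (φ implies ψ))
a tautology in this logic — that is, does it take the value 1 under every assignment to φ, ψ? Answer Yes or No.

No

Counterexample: take φ = 0, ψ = 0.
ψ and ψ = 0 and 0 = 0
not (ψ and ψ) = not 0 = 1
φ implies ψ = 0 implies 0 = 1
not (φ implies ψ) = not 1 = 0
not (ψ and ψ) or not (φ implies ψ) = 1 or 0 = 1
not (not (ψ and ψ) or not (φ implies ψ)) = not 1 = 0
This gives 0 ≠ 1.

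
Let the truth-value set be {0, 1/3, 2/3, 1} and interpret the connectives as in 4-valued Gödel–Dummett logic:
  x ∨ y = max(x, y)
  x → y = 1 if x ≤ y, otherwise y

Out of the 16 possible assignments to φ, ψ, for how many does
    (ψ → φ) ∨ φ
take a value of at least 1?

10

φ = 0, ψ = 0 ↦ 1  ≥
φ = 0, ψ = 1/3 ↦ 0  <
φ = 0, ψ = 2/3 ↦ 0  <
φ = 0, ψ = 1 ↦ 0  <
φ = 1/3, ψ = 0 ↦ 1  ≥
φ = 1/3, ψ = 1/3 ↦ 1  ≥
φ = 1/3, ψ = 2/3 ↦ 1/3  <
φ = 1/3, ψ = 1 ↦ 1/3  <
φ = 2/3, ψ = 0 ↦ 1  ≥
φ = 2/3, ψ = 1/3 ↦ 1  ≥
φ = 2/3, ψ = 2/3 ↦ 1  ≥
φ = 2/3, ψ = 1 ↦ 2/3  <
φ = 1, ψ = 0 ↦ 1  ≥
φ = 1, ψ = 1/3 ↦ 1  ≥
φ = 1, ψ = 2/3 ↦ 1  ≥
φ = 1, ψ = 1 ↦ 1  ≥
So 10 of the 16 assignments meet the threshold.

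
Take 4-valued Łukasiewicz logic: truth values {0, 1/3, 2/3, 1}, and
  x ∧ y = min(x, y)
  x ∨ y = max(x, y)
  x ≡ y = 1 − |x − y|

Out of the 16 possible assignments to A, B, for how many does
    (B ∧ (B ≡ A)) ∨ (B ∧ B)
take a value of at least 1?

A = 0, B = 0 ↦ 0  <
A = 0, B = 1/3 ↦ 1/3  <
A = 0, B = 2/3 ↦ 2/3  <
A = 0, B = 1 ↦ 1  ≥
A = 1/3, B = 0 ↦ 0  <
A = 1/3, B = 1/3 ↦ 1/3  <
A = 1/3, B = 2/3 ↦ 2/3  <
A = 1/3, B = 1 ↦ 1  ≥
A = 2/3, B = 0 ↦ 0  <
A = 2/3, B = 1/3 ↦ 1/3  <
A = 2/3, B = 2/3 ↦ 2/3  <
A = 2/3, B = 1 ↦ 1  ≥
A = 1, B = 0 ↦ 0  <
A = 1, B = 1/3 ↦ 1/3  <
A = 1, B = 2/3 ↦ 2/3  <
A = 1, B = 1 ↦ 1  ≥
So 4 of the 16 assignments meet the threshold.

4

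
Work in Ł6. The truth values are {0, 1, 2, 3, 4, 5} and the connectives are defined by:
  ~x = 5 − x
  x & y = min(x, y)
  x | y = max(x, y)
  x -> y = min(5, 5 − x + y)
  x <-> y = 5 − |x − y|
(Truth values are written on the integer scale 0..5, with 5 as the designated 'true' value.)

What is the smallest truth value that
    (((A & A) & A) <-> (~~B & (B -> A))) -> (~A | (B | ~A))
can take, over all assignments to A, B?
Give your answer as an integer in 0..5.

Take A = 2, B = 2:
A & A = 2 & 2 = 2
(A & A) & A = 2 & 2 = 2
~B = ~2 = 3
~~B = ~3 = 2
B -> A = 2 -> 2 = 5
~~B & (B -> A) = 2 & 5 = 2
((A & A) & A) <-> (~~B & (B -> A)) = 2 <-> 2 = 5
~A = ~2 = 3
~A = ~2 = 3
B | ~A = 2 | 3 = 3
~A | (B | ~A) = 3 | 3 = 3
(((A & A) & A) <-> (~~B & (B -> A))) -> (~A | (B | ~A)) = 5 -> 3 = 3
No assignment yields a value below 3, so this is the minimum.

3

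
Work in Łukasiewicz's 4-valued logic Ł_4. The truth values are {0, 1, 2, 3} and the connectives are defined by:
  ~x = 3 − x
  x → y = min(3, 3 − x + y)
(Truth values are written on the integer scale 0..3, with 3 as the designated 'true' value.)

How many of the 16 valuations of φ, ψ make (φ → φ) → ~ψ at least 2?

8

φ = 0, ψ = 0 ↦ 3  ≥
φ = 0, ψ = 1 ↦ 2  ≥
φ = 0, ψ = 2 ↦ 1  <
φ = 0, ψ = 3 ↦ 0  <
φ = 1, ψ = 0 ↦ 3  ≥
φ = 1, ψ = 1 ↦ 2  ≥
φ = 1, ψ = 2 ↦ 1  <
φ = 1, ψ = 3 ↦ 0  <
φ = 2, ψ = 0 ↦ 3  ≥
φ = 2, ψ = 1 ↦ 2  ≥
φ = 2, ψ = 2 ↦ 1  <
φ = 2, ψ = 3 ↦ 0  <
φ = 3, ψ = 0 ↦ 3  ≥
φ = 3, ψ = 1 ↦ 2  ≥
φ = 3, ψ = 2 ↦ 1  <
φ = 3, ψ = 3 ↦ 0  <
So 8 of the 16 assignments meet the threshold.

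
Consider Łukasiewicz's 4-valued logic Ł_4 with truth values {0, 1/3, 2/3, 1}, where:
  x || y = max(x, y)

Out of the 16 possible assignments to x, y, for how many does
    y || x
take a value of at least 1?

x = 0, y = 0 ↦ 0  <
x = 0, y = 1/3 ↦ 1/3  <
x = 0, y = 2/3 ↦ 2/3  <
x = 0, y = 1 ↦ 1  ≥
x = 1/3, y = 0 ↦ 1/3  <
x = 1/3, y = 1/3 ↦ 1/3  <
x = 1/3, y = 2/3 ↦ 2/3  <
x = 1/3, y = 1 ↦ 1  ≥
x = 2/3, y = 0 ↦ 2/3  <
x = 2/3, y = 1/3 ↦ 2/3  <
x = 2/3, y = 2/3 ↦ 2/3  <
x = 2/3, y = 1 ↦ 1  ≥
x = 1, y = 0 ↦ 1  ≥
x = 1, y = 1/3 ↦ 1  ≥
x = 1, y = 2/3 ↦ 1  ≥
x = 1, y = 1 ↦ 1  ≥
So 7 of the 16 assignments meet the threshold.

7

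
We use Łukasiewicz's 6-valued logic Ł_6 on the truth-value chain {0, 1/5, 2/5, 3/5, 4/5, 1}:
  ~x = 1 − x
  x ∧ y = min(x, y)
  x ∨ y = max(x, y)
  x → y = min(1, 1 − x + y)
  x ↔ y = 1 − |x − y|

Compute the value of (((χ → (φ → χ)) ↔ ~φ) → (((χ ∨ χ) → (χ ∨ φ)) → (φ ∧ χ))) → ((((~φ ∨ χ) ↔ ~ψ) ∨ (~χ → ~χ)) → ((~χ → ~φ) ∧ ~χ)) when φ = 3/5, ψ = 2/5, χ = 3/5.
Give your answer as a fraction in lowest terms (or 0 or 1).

2/5

φ → χ = 3/5 → 3/5 = 1
χ → (φ → χ) = 3/5 → 1 = 1
~φ = ~3/5 = 2/5
(χ → (φ → χ)) ↔ ~φ = 1 ↔ 2/5 = 2/5
χ ∨ χ = 3/5 ∨ 3/5 = 3/5
χ ∨ φ = 3/5 ∨ 3/5 = 3/5
(χ ∨ χ) → (χ ∨ φ) = 3/5 → 3/5 = 1
φ ∧ χ = 3/5 ∧ 3/5 = 3/5
((χ ∨ χ) → (χ ∨ φ)) → (φ ∧ χ) = 1 → 3/5 = 3/5
((χ → (φ → χ)) ↔ ~φ) → (((χ ∨ χ) → (χ ∨ φ)) → (φ ∧ χ)) = 2/5 → 3/5 = 1
~φ = ~3/5 = 2/5
~φ ∨ χ = 2/5 ∨ 3/5 = 3/5
~ψ = ~2/5 = 3/5
(~φ ∨ χ) ↔ ~ψ = 3/5 ↔ 3/5 = 1
~χ = ~3/5 = 2/5
~χ = ~3/5 = 2/5
~χ → ~χ = 2/5 → 2/5 = 1
((~φ ∨ χ) ↔ ~ψ) ∨ (~χ → ~χ) = 1 ∨ 1 = 1
~χ = ~3/5 = 2/5
~φ = ~3/5 = 2/5
~χ → ~φ = 2/5 → 2/5 = 1
~χ = ~3/5 = 2/5
(~χ → ~φ) ∧ ~χ = 1 ∧ 2/5 = 2/5
(((~φ ∨ χ) ↔ ~ψ) ∨ (~χ → ~χ)) → ((~χ → ~φ) ∧ ~χ) = 1 → 2/5 = 2/5
(((χ → (φ → χ)) ↔ ~φ) → (((χ ∨ χ) → (χ ∨ φ)) → (φ ∧ χ))) → ((((~φ ∨ χ) ↔ ~ψ) ∨ (~χ → ~χ)) → ((~χ → ~φ) ∧ ~χ)) = 1 → 2/5 = 2/5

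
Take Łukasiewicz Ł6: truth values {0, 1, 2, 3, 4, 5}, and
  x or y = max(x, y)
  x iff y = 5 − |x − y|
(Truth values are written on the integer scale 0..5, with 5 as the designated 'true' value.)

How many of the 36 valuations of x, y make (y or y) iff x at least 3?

24

value 5: 6 assignments (counts)
value 4: 10 assignments (counts)
value 3: 8 assignments (counts)
value 2: 6 assignments
value 1: 4 assignments
value 0: 2 assignments
So 24 of the 36 assignments meet the threshold.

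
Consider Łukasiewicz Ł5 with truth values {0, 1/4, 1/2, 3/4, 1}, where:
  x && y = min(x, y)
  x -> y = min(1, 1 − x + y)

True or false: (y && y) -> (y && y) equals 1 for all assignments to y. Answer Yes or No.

y = 0 ↦ 1
y = 1/4 ↦ 1
y = 1/2 ↦ 1
y = 3/4 ↦ 1
y = 1 ↦ 1
Every assignment gives a value ≥ 1.

Yes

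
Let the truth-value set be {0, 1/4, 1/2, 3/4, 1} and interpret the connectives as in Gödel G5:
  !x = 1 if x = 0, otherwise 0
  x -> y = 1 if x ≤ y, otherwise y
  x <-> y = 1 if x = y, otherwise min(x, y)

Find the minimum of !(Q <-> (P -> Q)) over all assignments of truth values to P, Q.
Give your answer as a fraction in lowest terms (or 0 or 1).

0

Take P = 0, Q = 1/4:
P -> Q = 0 -> 1/4 = 1
Q <-> (P -> Q) = 1/4 <-> 1 = 1/4
!(Q <-> (P -> Q)) = !1/4 = 0
No assignment yields a value below 0, so this is the minimum.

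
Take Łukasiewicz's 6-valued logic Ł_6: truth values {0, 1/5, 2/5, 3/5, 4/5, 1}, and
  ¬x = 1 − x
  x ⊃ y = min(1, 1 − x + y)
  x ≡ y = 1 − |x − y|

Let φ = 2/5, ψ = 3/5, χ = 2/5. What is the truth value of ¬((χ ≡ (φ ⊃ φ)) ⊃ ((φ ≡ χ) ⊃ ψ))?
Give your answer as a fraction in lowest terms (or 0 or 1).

0

φ ⊃ φ = 2/5 ⊃ 2/5 = 1
χ ≡ (φ ⊃ φ) = 2/5 ≡ 1 = 2/5
φ ≡ χ = 2/5 ≡ 2/5 = 1
(φ ≡ χ) ⊃ ψ = 1 ⊃ 3/5 = 3/5
(χ ≡ (φ ⊃ φ)) ⊃ ((φ ≡ χ) ⊃ ψ) = 2/5 ⊃ 3/5 = 1
¬((χ ≡ (φ ⊃ φ)) ⊃ ((φ ≡ χ) ⊃ ψ)) = ¬1 = 0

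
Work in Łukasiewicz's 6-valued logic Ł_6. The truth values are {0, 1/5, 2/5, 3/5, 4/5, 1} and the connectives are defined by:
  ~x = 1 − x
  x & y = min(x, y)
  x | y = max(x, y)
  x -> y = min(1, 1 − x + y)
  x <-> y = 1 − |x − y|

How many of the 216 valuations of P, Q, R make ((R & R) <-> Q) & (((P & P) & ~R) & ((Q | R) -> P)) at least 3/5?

36

value 1: 1 assignment (counts)
value 4/5: 9 assignments (counts)
value 3/5: 26 assignments (counts)
value 2/5: 48 assignments
value 1/5: 61 assignments
value 0: 71 assignments
So 36 of the 216 assignments meet the threshold.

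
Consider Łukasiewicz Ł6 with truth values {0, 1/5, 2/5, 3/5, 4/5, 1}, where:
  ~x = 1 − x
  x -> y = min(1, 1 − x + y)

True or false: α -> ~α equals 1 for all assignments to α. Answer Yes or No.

Counterexample: take α = 3/5.
~α = ~3/5 = 2/5
α -> ~α = 3/5 -> 2/5 = 4/5
This gives 4/5 ≠ 1.

No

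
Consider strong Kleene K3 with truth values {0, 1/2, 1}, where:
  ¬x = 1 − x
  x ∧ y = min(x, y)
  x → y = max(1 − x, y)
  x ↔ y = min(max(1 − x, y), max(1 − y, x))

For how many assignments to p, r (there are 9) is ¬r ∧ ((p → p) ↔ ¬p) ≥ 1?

p = 0, r = 0 ↦ 1  ≥
p = 0, r = 1/2 ↦ 1/2  <
p = 0, r = 1 ↦ 0  <
p = 1/2, r = 0 ↦ 1/2  <
p = 1/2, r = 1/2 ↦ 1/2  <
p = 1/2, r = 1 ↦ 0  <
p = 1, r = 0 ↦ 0  <
p = 1, r = 1/2 ↦ 0  <
p = 1, r = 1 ↦ 0  <
So 1 of the 9 assignments meets the threshold.

1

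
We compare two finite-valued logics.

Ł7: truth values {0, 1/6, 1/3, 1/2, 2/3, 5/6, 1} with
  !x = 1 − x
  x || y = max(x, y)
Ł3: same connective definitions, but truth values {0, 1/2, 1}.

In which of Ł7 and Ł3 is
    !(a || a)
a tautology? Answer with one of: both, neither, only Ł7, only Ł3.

neither

In Ł7: at a = 1/6 the value is 5/6 — not a tautology.
In Ł3: at a = 1/2 the value is 1/2 — not a tautology.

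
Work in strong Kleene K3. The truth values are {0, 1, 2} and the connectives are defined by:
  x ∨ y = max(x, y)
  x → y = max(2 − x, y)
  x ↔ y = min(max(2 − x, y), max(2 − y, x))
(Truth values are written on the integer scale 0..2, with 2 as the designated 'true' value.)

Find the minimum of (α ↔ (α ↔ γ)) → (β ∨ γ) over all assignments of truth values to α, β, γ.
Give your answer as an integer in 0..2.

1

Take α = 0, β = 0, γ = 1:
α ↔ γ = 0 ↔ 1 = 1
α ↔ (α ↔ γ) = 0 ↔ 1 = 1
β ∨ γ = 0 ∨ 1 = 1
(α ↔ (α ↔ γ)) → (β ∨ γ) = 1 → 1 = 1
No assignment yields a value below 1, so this is the minimum.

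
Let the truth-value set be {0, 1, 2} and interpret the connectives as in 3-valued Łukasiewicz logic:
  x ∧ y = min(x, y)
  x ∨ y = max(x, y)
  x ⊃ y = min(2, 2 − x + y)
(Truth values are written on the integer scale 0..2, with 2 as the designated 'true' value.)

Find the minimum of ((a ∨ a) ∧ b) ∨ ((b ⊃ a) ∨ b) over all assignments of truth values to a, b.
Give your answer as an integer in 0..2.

Take a = 0, b = 1:
a ∨ a = 0 ∨ 0 = 0
(a ∨ a) ∧ b = 0 ∧ 1 = 0
b ⊃ a = 1 ⊃ 0 = 1
(b ⊃ a) ∨ b = 1 ∨ 1 = 1
((a ∨ a) ∧ b) ∨ ((b ⊃ a) ∨ b) = 0 ∨ 1 = 1
No assignment yields a value below 1, so this is the minimum.

1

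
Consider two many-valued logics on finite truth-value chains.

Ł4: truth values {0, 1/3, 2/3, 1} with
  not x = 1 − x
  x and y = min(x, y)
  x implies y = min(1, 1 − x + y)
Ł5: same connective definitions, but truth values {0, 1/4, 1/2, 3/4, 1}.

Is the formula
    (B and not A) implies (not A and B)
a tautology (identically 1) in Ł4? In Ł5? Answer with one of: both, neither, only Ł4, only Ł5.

both

In Ł4: every assignment gives 1 — tautology.
In Ł5: every assignment gives 1 — tautology.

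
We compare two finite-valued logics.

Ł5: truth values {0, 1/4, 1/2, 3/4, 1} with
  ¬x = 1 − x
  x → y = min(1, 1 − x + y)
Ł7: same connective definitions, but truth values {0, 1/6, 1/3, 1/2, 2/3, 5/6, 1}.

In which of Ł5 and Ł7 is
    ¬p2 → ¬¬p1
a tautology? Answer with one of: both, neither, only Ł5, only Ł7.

In Ł5: at p1 = 0, p2 = 0 the value is 0 — not a tautology.
In Ł7: at p1 = 0, p2 = 0 the value is 0 — not a tautology.

neither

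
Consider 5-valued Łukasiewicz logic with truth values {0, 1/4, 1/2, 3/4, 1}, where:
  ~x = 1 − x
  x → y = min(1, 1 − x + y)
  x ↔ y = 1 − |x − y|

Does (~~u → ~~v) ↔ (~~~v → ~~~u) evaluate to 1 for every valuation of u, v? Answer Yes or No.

At u = 1, v = 1/2, for instance:
~u = ~1 = 0
~~u = ~0 = 1
~v = ~1/2 = 1/2
~~v = ~1/2 = 1/2
~~u → ~~v = 1 → 1/2 = 1/2
~~~v = ~1/2 = 1/2
~~~u = ~1 = 0
~~~v → ~~~u = 1/2 → 0 = 1/2
(~~u → ~~v) ↔ (~~~v → ~~~u) = 1/2 ↔ 1/2 = 1
and checking the remaining 24 assignments likewise gives ≥ 1 in every case.

Yes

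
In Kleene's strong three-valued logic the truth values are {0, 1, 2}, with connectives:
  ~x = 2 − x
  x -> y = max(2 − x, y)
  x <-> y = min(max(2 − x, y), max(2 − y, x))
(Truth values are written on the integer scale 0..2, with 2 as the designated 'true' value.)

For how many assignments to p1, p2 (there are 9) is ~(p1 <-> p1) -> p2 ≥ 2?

7

p1 = 0, p2 = 0 ↦ 2  ≥
p1 = 0, p2 = 1 ↦ 2  ≥
p1 = 0, p2 = 2 ↦ 2  ≥
p1 = 1, p2 = 0 ↦ 1  <
p1 = 1, p2 = 1 ↦ 1  <
p1 = 1, p2 = 2 ↦ 2  ≥
p1 = 2, p2 = 0 ↦ 2  ≥
p1 = 2, p2 = 1 ↦ 2  ≥
p1 = 2, p2 = 2 ↦ 2  ≥
So 7 of the 9 assignments meet the threshold.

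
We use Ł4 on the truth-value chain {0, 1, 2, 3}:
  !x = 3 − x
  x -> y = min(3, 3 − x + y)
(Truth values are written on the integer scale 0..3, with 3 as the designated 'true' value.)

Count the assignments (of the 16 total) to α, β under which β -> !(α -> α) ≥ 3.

4

α = 0, β = 0 ↦ 3  ≥
α = 0, β = 1 ↦ 2  <
α = 0, β = 2 ↦ 1  <
α = 0, β = 3 ↦ 0  <
α = 1, β = 0 ↦ 3  ≥
α = 1, β = 1 ↦ 2  <
α = 1, β = 2 ↦ 1  <
α = 1, β = 3 ↦ 0  <
α = 2, β = 0 ↦ 3  ≥
α = 2, β = 1 ↦ 2  <
α = 2, β = 2 ↦ 1  <
α = 2, β = 3 ↦ 0  <
α = 3, β = 0 ↦ 3  ≥
α = 3, β = 1 ↦ 2  <
α = 3, β = 2 ↦ 1  <
α = 3, β = 3 ↦ 0  <
So 4 of the 16 assignments meet the threshold.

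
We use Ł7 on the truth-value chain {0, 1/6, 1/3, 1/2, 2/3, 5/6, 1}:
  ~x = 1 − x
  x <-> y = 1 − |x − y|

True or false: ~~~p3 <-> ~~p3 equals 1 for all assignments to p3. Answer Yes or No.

Counterexample: take p3 = 0.
~p3 = ~0 = 1
~~p3 = ~1 = 0
~~~p3 = ~0 = 1
~p3 = ~0 = 1
~~p3 = ~1 = 0
~~~p3 <-> ~~p3 = 1 <-> 0 = 0
This gives 0 ≠ 1.

No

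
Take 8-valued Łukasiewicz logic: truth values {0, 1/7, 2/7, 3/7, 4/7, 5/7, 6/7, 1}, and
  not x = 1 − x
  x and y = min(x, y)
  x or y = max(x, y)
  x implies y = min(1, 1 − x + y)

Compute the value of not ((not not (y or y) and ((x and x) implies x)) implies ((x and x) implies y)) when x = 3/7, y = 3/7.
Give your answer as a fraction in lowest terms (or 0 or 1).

0

y or y = 3/7 or 3/7 = 3/7
not (y or y) = not 3/7 = 4/7
not not (y or y) = not 4/7 = 3/7
x and x = 3/7 and 3/7 = 3/7
(x and x) implies x = 3/7 implies 3/7 = 1
not not (y or y) and ((x and x) implies x) = 3/7 and 1 = 3/7
x and x = 3/7 and 3/7 = 3/7
(x and x) implies y = 3/7 implies 3/7 = 1
(not not (y or y) and ((x and x) implies x)) implies ((x and x) implies y) = 3/7 implies 1 = 1
not ((not not (y or y) and ((x and x) implies x)) implies ((x and x) implies y)) = not 1 = 0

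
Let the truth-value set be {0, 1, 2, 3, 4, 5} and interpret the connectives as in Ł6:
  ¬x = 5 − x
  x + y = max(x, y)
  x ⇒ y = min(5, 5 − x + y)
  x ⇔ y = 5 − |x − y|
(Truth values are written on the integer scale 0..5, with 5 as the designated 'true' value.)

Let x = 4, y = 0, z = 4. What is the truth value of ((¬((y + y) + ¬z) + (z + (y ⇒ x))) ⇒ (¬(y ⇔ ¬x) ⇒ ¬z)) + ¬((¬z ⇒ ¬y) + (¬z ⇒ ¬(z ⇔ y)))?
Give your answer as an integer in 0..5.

y + y = 0 + 0 = 0
¬z = ¬4 = 1
(y + y) + ¬z = 0 + 1 = 1
¬((y + y) + ¬z) = ¬1 = 4
y ⇒ x = 0 ⇒ 4 = 5
z + (y ⇒ x) = 4 + 5 = 5
¬((y + y) + ¬z) + (z + (y ⇒ x)) = 4 + 5 = 5
¬x = ¬4 = 1
y ⇔ ¬x = 0 ⇔ 1 = 4
¬(y ⇔ ¬x) = ¬4 = 1
¬z = ¬4 = 1
¬(y ⇔ ¬x) ⇒ ¬z = 1 ⇒ 1 = 5
(¬((y + y) + ¬z) + (z + (y ⇒ x))) ⇒ (¬(y ⇔ ¬x) ⇒ ¬z) = 5 ⇒ 5 = 5
¬z = ¬4 = 1
¬y = ¬0 = 5
¬z ⇒ ¬y = 1 ⇒ 5 = 5
¬z = ¬4 = 1
z ⇔ y = 4 ⇔ 0 = 1
¬(z ⇔ y) = ¬1 = 4
¬z ⇒ ¬(z ⇔ y) = 1 ⇒ 4 = 5
(¬z ⇒ ¬y) + (¬z ⇒ ¬(z ⇔ y)) = 5 + 5 = 5
¬((¬z ⇒ ¬y) + (¬z ⇒ ¬(z ⇔ y))) = ¬5 = 0
((¬((y + y) + ¬z) + (z + (y ⇒ x))) ⇒ (¬(y ⇔ ¬x) ⇒ ¬z)) + ¬((¬z ⇒ ¬y) + (¬z ⇒ ¬(z ⇔ y))) = 5 + 0 = 5

5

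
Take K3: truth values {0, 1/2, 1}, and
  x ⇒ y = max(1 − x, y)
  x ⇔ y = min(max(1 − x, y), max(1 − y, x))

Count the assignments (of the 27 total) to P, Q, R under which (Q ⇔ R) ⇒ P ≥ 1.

13

value 1: 13 assignments (counts)
value 1/2: 12 assignments
value 0: 2 assignments
So 13 of the 27 assignments meet the threshold.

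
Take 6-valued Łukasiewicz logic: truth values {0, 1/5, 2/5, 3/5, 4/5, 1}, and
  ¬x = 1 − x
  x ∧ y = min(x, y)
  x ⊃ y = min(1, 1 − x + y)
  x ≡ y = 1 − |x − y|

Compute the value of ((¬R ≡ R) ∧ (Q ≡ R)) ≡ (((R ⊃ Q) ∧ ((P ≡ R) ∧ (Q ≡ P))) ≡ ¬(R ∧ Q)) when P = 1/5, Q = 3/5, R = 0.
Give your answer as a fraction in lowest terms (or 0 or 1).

2/5

¬R = ¬0 = 1
¬R ≡ R = 1 ≡ 0 = 0
Q ≡ R = 3/5 ≡ 0 = 2/5
(¬R ≡ R) ∧ (Q ≡ R) = 0 ∧ 2/5 = 0
R ⊃ Q = 0 ⊃ 3/5 = 1
P ≡ R = 1/5 ≡ 0 = 4/5
Q ≡ P = 3/5 ≡ 1/5 = 3/5
(P ≡ R) ∧ (Q ≡ P) = 4/5 ∧ 3/5 = 3/5
(R ⊃ Q) ∧ ((P ≡ R) ∧ (Q ≡ P)) = 1 ∧ 3/5 = 3/5
R ∧ Q = 0 ∧ 3/5 = 0
¬(R ∧ Q) = ¬0 = 1
((R ⊃ Q) ∧ ((P ≡ R) ∧ (Q ≡ P))) ≡ ¬(R ∧ Q) = 3/5 ≡ 1 = 3/5
((¬R ≡ R) ∧ (Q ≡ R)) ≡ (((R ⊃ Q) ∧ ((P ≡ R) ∧ (Q ≡ P))) ≡ ¬(R ∧ Q)) = 0 ≡ 3/5 = 2/5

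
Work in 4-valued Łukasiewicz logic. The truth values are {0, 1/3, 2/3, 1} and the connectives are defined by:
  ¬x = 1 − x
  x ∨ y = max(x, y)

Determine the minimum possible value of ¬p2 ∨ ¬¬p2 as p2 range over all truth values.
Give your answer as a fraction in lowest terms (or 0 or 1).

Take p2 = 1/3:
¬p2 = ¬1/3 = 2/3
¬p2 = ¬1/3 = 2/3
¬¬p2 = ¬2/3 = 1/3
¬p2 ∨ ¬¬p2 = 2/3 ∨ 1/3 = 2/3
No assignment yields a value below 2/3, so this is the minimum.

2/3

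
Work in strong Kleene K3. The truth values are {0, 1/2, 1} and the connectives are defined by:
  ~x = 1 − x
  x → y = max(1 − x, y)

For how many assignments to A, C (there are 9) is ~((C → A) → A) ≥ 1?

A = 0, C = 0 ↦ 1  ≥
A = 0, C = 1/2 ↦ 1/2  <
A = 0, C = 1 ↦ 0  <
A = 1/2, C = 0 ↦ 1/2  <
A = 1/2, C = 1/2 ↦ 1/2  <
A = 1/2, C = 1 ↦ 1/2  <
A = 1, C = 0 ↦ 0  <
A = 1, C = 1/2 ↦ 0  <
A = 1, C = 1 ↦ 0  <
So 1 of the 9 assignments meets the threshold.

1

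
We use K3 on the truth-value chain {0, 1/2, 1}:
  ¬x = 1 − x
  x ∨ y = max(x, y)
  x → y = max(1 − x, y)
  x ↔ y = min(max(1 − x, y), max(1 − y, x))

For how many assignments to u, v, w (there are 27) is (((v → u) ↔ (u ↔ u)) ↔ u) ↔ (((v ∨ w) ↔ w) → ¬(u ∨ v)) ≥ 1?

value 1: 2 assignments (counts)
value 1/2: 17 assignments
value 0: 8 assignments
So 2 of the 27 assignments meet the threshold.

2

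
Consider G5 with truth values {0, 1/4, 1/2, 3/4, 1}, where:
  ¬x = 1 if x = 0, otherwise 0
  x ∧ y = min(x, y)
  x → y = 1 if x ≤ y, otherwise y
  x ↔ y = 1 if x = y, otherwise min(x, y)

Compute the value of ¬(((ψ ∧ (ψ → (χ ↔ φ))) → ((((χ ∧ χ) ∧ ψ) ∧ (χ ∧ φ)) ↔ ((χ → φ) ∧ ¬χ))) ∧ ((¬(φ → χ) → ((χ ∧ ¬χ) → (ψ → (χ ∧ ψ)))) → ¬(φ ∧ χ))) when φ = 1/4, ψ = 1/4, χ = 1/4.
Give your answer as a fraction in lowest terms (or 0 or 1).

χ ↔ φ = 1/4 ↔ 1/4 = 1
ψ → (χ ↔ φ) = 1/4 → 1 = 1
ψ ∧ (ψ → (χ ↔ φ)) = 1/4 ∧ 1 = 1/4
χ ∧ χ = 1/4 ∧ 1/4 = 1/4
(χ ∧ χ) ∧ ψ = 1/4 ∧ 1/4 = 1/4
χ ∧ φ = 1/4 ∧ 1/4 = 1/4
((χ ∧ χ) ∧ ψ) ∧ (χ ∧ φ) = 1/4 ∧ 1/4 = 1/4
χ → φ = 1/4 → 1/4 = 1
¬χ = ¬1/4 = 0
(χ → φ) ∧ ¬χ = 1 ∧ 0 = 0
(((χ ∧ χ) ∧ ψ) ∧ (χ ∧ φ)) ↔ ((χ → φ) ∧ ¬χ) = 1/4 ↔ 0 = 0
(ψ ∧ (ψ → (χ ↔ φ))) → ((((χ ∧ χ) ∧ ψ) ∧ (χ ∧ φ)) ↔ ((χ → φ) ∧ ¬χ)) = 1/4 → 0 = 0
φ → χ = 1/4 → 1/4 = 1
¬(φ → χ) = ¬1 = 0
¬χ = ¬1/4 = 0
χ ∧ ¬χ = 1/4 ∧ 0 = 0
χ ∧ ψ = 1/4 ∧ 1/4 = 1/4
ψ → (χ ∧ ψ) = 1/4 → 1/4 = 1
(χ ∧ ¬χ) → (ψ → (χ ∧ ψ)) = 0 → 1 = 1
¬(φ → χ) → ((χ ∧ ¬χ) → (ψ → (χ ∧ ψ))) = 0 → 1 = 1
φ ∧ χ = 1/4 ∧ 1/4 = 1/4
¬(φ ∧ χ) = ¬1/4 = 0
(¬(φ → χ) → ((χ ∧ ¬χ) → (ψ → (χ ∧ ψ)))) → ¬(φ ∧ χ) = 1 → 0 = 0
((ψ ∧ (ψ → (χ ↔ φ))) → ((((χ ∧ χ) ∧ ψ) ∧ (χ ∧ φ)) ↔ ((χ → φ) ∧ ¬χ))) ∧ ((¬(φ → χ) → ((χ ∧ ¬χ) → (ψ → (χ ∧ ψ)))) → ¬(φ ∧ χ)) = 0 ∧ 0 = 0
¬(((ψ ∧ (ψ → (χ ↔ φ))) → ((((χ ∧ χ) ∧ ψ) ∧ (χ ∧ φ)) ↔ ((χ → φ) ∧ ¬χ))) ∧ ((¬(φ → χ) → ((χ ∧ ¬χ) → (ψ → (χ ∧ ψ)))) → ¬(φ ∧ χ))) = ¬0 = 1

1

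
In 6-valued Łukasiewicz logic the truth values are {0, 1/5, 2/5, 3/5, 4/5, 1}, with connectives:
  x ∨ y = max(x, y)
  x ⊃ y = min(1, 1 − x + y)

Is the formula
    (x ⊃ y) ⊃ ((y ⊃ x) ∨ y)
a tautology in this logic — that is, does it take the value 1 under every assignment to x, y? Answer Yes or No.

No

Counterexample: take x = 0, y = 1/5.
x ⊃ y = 0 ⊃ 1/5 = 1
y ⊃ x = 1/5 ⊃ 0 = 4/5
(y ⊃ x) ∨ y = 4/5 ∨ 1/5 = 4/5
(x ⊃ y) ⊃ ((y ⊃ x) ∨ y) = 1 ⊃ 4/5 = 4/5
This gives 4/5 ≠ 1.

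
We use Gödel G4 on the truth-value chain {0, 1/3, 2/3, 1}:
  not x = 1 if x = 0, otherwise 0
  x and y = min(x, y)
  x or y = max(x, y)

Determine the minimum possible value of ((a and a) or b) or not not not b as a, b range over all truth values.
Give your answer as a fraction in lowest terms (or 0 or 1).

1/3

Take a = 0, b = 1/3:
a and a = 0 and 0 = 0
(a and a) or b = 0 or 1/3 = 1/3
not b = not 1/3 = 0
not not b = not 0 = 1
not not not b = not 1 = 0
((a and a) or b) or not not not b = 1/3 or 0 = 1/3
No assignment yields a value below 1/3, so this is the minimum.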